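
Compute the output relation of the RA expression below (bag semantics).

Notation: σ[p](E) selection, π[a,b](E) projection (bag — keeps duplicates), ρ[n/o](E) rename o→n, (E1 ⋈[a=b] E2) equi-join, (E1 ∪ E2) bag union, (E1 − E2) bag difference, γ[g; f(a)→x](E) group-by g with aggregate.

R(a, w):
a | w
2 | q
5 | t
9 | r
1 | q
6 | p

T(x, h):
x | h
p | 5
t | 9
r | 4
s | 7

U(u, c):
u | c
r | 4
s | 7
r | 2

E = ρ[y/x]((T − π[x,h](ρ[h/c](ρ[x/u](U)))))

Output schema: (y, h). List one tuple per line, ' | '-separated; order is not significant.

Stepwise |·|:
  T → 4
  U → 3
  ρ[x/u](U) → 3
  ρ[h/c](ρ[x/u](U)) → 3
  π[x,h](ρ[h/c](ρ[x/u](U))) → 3
  (T − π[x,h](ρ[h/c](ρ[x/u](U)))) → 2
  ρ[y/x]((T − π[x,h](ρ[h/c](ρ[x/u](U))))) → 2

== RESULT ==
y | h
p | 5
t | 9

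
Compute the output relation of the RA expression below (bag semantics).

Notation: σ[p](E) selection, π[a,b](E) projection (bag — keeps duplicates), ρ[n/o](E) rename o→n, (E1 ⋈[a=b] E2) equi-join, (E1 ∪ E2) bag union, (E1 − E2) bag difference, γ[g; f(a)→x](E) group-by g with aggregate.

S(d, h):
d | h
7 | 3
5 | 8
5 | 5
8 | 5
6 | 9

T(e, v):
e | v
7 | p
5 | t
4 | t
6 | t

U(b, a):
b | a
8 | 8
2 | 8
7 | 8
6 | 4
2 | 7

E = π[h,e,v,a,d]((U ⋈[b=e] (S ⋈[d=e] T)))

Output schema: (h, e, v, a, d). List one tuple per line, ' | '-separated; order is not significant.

Row counts bottom-up:
  U → 5
  S → 5
  T → 4
  (S ⋈[d=e] T) → 4
  (U ⋈[b=e] (S ⋈[d=e] T)) → 2
  π[h,e,v,a,d]((U ⋈[b=e] (S ⋈[d=e] T))) → 2

== RESULT ==
h | e | v | a | d
3 | 7 | p | 8 | 7
9 | 6 | t | 4 | 6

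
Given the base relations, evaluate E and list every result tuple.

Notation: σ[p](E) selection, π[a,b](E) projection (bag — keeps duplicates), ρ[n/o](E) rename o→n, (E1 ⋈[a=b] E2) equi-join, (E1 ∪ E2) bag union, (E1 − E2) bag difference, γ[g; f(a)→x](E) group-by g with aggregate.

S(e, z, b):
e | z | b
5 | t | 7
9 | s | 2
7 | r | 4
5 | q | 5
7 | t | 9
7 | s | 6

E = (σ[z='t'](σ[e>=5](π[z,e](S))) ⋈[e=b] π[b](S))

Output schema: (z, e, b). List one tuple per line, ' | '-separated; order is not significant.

Row counts bottom-up:
  S → 6
  π[z,e](S) → 6
  σ[e>=5](π[z,e](S)) → 6
  σ[z='t'](σ[e>=5](π[z,e](S))) → 2
  S → 6
  π[b](S) → 6
  (σ[z='t'](σ[e>=5](π[z,e](S))) ⋈[e=b] π[b](S)) → 2

== RESULT ==
z | e | b
t | 5 | 5
t | 7 | 7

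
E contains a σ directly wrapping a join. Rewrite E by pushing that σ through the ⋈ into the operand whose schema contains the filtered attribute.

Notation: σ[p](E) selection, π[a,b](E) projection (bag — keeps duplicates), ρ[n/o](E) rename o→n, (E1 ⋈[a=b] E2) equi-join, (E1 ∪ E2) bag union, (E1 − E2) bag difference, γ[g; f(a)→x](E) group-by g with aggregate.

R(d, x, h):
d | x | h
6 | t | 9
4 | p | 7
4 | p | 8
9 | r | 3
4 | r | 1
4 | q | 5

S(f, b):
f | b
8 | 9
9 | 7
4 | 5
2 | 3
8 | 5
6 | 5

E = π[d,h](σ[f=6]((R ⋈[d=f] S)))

σ filters on f, owned by the right side.
E' = π[d,h]((R ⋈[d=f] σ[f=6](S)))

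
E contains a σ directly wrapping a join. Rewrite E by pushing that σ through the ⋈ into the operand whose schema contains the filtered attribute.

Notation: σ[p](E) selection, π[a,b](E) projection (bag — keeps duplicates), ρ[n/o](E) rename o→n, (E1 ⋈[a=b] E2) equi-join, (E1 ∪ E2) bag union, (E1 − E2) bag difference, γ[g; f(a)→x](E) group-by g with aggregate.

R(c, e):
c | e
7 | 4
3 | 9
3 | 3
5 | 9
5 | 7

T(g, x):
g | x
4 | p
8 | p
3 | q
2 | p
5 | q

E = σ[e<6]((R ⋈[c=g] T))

σ filters on e, owned by the left side.
E' = (σ[e<6](R) ⋈[c=g] T)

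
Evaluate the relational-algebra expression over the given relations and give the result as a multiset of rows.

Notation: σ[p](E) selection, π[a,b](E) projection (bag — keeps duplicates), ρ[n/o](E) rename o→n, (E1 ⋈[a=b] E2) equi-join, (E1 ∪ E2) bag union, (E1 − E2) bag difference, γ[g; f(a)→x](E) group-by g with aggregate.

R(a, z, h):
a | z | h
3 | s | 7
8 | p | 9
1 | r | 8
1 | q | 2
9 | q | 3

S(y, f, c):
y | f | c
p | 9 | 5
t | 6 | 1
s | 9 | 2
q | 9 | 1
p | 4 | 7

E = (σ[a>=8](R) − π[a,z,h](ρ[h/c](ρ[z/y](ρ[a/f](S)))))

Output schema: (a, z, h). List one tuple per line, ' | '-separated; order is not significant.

Per-node cardinality:
  R → 5
  σ[a>=8](R) → 2
  S → 5
  ρ[a/f](S) → 5
  ρ[z/y](ρ[a/f](S)) → 5
  ρ[h/c](ρ[z/y](ρ[a/f](S))) → 5
  π[a,z,h](ρ[h/c](ρ[z/y](ρ[a/f](S)))) → 5
  (σ[a>=8](R) − π[a,z,h](ρ[h/c](ρ[z/y](ρ[a/f](S))))) → 2

== RESULT ==
a | z | h
8 | p | 9
9 | q | 3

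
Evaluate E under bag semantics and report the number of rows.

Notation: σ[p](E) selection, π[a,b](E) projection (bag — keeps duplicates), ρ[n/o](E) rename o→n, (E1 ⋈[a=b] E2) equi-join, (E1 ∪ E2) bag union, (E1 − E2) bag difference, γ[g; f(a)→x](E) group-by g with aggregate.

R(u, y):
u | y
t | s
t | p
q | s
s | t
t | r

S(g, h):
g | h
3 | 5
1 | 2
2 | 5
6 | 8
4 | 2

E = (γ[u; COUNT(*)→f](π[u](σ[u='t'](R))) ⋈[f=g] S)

Row counts bottom-up:
  R → 5
  σ[u='t'](R) → 3
  π[u](σ[u='t'](R)) → 3
  γ[u; COUNT(*)→f](π[u](σ[u='t'](R))) → 1
  S → 5
  (γ[u; COUNT(*)→f](π[u](σ[u='t'](R))) ⋈[f=g] S) → 1

|E| = 1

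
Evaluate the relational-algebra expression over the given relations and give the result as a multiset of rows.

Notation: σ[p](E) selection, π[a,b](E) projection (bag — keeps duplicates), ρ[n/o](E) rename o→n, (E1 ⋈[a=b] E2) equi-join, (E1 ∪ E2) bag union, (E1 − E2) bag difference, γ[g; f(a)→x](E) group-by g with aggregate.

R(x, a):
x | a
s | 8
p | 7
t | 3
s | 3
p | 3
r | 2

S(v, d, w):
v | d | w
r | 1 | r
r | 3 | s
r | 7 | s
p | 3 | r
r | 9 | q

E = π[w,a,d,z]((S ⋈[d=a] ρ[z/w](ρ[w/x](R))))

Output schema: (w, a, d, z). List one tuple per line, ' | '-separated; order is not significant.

Subexpression sizes:
  S → 5
  R → 6
  ρ[w/x](R) → 6
  ρ[z/w](ρ[w/x](R)) → 6
  (S ⋈[d=a] ρ[z/w](ρ[w/x](R))) → 7
  π[w,a,d,z]((S ⋈[d=a] ρ[z/w](ρ[w/x](R)))) → 7

== RESULT ==
w | a | d | z
r | 3 | 3 | p
r | 3 | 3 | s
r | 3 | 3 | t
s | 3 | 3 | p
s | 3 | 3 | s
s | 3 | 3 | t
s | 7 | 7 | p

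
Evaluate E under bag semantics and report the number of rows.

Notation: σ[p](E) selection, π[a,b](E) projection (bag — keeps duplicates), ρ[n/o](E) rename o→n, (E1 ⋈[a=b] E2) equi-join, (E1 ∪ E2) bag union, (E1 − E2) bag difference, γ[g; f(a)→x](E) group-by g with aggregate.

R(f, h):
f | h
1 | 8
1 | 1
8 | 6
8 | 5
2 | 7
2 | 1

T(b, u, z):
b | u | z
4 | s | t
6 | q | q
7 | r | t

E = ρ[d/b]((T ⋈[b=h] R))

Subexpression sizes:
  T → 3
  R → 6
  (T ⋈[b=h] R) → 2
  ρ[d/b]((T ⋈[b=h] R)) → 2

|E| = 2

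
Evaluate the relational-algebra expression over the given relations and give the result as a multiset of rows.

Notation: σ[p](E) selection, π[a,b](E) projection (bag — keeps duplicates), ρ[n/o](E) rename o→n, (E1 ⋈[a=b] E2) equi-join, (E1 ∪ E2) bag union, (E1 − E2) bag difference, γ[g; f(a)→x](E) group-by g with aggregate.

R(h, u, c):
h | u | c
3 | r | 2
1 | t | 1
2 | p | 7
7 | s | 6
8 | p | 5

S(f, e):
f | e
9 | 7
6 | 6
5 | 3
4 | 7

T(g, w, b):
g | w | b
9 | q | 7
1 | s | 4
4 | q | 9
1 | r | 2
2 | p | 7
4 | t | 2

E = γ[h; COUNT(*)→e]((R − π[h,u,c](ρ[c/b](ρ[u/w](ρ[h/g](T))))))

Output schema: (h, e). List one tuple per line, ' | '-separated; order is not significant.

Row counts bottom-up:
  R → 5
  T → 6
  ρ[h/g](T) → 6
  ρ[u/w](ρ[h/g](T)) → 6
  ρ[c/b](ρ[u/w](ρ[h/g](T))) → 6
  π[h,u,c](ρ[c/b](ρ[u/w](ρ[h/g](T)))) → 6
  (R − π[h,u,c](ρ[c/b](ρ[u/w](ρ[h/g](T))))) → 4
  γ[h; COUNT(*)→e]((R − π[h,u,c](ρ[c/b](ρ[u/w](ρ[h/g](T)))))) → 4

== RESULT ==
h | e
1 | 1
3 | 1
7 | 1
8 | 1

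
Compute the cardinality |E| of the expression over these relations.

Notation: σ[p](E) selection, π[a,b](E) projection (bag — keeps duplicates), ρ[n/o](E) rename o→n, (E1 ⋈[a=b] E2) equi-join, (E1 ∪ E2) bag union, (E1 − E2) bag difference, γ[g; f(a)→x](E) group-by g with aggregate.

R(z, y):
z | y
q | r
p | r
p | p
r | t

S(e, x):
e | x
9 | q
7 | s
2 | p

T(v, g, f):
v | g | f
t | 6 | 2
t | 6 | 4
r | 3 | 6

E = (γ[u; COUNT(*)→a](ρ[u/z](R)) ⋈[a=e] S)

Per-node cardinality:
  R → 4
  ρ[u/z](R) → 4
  γ[u; COUNT(*)→a](ρ[u/z](R)) → 3
  S → 3
  (γ[u; COUNT(*)→a](ρ[u/z](R)) ⋈[a=e] S) → 1

|E| = 1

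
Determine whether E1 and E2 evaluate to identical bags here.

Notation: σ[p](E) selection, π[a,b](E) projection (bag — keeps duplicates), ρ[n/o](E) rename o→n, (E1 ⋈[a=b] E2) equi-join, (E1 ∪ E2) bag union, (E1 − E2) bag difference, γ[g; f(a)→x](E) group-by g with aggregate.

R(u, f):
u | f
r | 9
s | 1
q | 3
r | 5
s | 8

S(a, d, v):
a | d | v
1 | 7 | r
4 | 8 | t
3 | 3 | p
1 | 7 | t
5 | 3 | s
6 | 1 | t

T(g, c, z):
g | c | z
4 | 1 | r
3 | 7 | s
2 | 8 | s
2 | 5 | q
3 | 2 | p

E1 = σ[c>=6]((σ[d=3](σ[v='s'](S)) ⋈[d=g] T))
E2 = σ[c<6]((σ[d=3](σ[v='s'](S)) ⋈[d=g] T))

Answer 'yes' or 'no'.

E1 per-node cardinality:
  S → 6
  σ[v='s'](S) → 1
  σ[d=3](σ[v='s'](S)) → 1
  T → 5
  (σ[d=3](σ[v='s'](S)) ⋈[d=g] T) → 2
  σ[c>=6]((σ[d=3](σ[v='s'](S)) ⋈[d=g] T)) → 1
E2 per-node cardinality:
  S → 6
  σ[v='s'](S) → 1
  σ[d=3](σ[v='s'](S)) → 1
  T → 5
  (σ[d=3](σ[v='s'](S)) ⋈[d=g] T) → 2
  σ[c<6]((σ[d=3](σ[v='s'](S)) ⋈[d=g] T)) → 1

E1 result:
a | d | v | g | c | z
5 | 3 | s | 3 | 7 | s
E2 result:
a | d | v | g | c | z
5 | 3 | s | 3 | 2 | p
Witness: (5, 3, 's', 3, 2, 'p') appears 0× in E1 but 1× in E2.

no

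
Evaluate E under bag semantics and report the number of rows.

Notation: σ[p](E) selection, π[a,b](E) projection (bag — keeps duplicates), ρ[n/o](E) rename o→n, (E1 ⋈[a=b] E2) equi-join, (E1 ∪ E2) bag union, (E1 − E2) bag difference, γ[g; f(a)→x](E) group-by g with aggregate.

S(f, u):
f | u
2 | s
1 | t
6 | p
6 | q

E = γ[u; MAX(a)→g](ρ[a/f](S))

Per-node cardinality:
  S → 4
  ρ[a/f](S) → 4
  γ[u; MAX(a)→g](ρ[a/f](S)) → 4

|E| = 4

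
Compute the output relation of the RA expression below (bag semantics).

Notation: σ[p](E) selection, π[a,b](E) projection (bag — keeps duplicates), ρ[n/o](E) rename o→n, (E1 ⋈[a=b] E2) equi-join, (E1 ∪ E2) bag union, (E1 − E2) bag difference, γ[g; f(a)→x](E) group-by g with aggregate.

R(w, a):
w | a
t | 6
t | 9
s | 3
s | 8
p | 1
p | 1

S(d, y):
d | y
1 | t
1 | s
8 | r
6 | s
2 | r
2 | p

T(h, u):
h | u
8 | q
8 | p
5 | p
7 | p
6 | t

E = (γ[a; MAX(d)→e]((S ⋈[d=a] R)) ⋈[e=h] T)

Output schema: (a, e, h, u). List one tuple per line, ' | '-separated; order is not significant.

Stepwise |·|:
  S → 6
  R → 6
  (S ⋈[d=a] R) → 6
  γ[a; MAX(d)→e]((S ⋈[d=a] R)) → 3
  T → 5
  (γ[a; MAX(d)→e]((S ⋈[d=a] R)) ⋈[e=h] T) → 3

== RESULT ==
a | e | h | u
6 | 6 | 6 | t
8 | 8 | 8 | p
8 | 8 | 8 | q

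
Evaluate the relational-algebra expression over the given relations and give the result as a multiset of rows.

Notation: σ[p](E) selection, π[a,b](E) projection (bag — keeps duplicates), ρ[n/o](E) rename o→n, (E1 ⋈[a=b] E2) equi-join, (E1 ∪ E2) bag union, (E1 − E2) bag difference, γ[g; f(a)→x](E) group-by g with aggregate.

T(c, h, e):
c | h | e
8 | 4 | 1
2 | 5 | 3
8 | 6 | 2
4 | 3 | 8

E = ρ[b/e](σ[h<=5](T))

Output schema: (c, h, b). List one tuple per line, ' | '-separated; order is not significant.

Row counts bottom-up:
  T → 4
  σ[h<=5](T) → 3
  ρ[b/e](σ[h<=5](T)) → 3

== RESULT ==
c | h | b
2 | 5 | 3
4 | 3 | 8
8 | 4 | 1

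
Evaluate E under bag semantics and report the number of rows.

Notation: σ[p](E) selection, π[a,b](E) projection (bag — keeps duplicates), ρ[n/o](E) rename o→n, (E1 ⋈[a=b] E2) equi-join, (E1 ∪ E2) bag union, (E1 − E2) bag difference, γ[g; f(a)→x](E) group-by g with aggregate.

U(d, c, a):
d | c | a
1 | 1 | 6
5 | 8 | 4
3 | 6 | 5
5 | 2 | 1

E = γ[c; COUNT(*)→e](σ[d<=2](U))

Per-node cardinality:
  U → 4
  σ[d<=2](U) → 1
  γ[c; COUNT(*)→e](σ[d<=2](U)) → 1

|E| = 1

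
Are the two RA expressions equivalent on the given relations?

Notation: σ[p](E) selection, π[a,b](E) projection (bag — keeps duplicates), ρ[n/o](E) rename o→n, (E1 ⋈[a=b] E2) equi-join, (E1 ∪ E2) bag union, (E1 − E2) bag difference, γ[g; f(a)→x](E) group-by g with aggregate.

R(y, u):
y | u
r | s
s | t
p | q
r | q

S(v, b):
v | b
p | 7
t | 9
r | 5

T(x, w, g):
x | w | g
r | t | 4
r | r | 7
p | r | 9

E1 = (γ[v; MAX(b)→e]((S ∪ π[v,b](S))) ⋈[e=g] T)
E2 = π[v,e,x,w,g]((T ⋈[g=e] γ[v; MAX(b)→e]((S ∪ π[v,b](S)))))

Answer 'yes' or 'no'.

E1 row counts bottom-up:
  S → 3
  S → 3
  π[v,b](S) → 3
  (S ∪ π[v,b](S)) → 6
  γ[v; MAX(b)→e]((S ∪ π[v,b](S))) → 3
  T → 3
  (γ[v; MAX(b)→e]((S ∪ π[v,b](S))) ⋈[e=g] T) → 2
E2 row counts bottom-up:
  T → 3
  S → 3
  S → 3
  π[v,b](S) → 3
  (S ∪ π[v,b](S)) → 6
  γ[v; MAX(b)→e]((S ∪ π[v,b](S))) → 3
  (T ⋈[g=e] γ[v; MAX(b)→e]((S ∪ π[v,b](S)))) → 2
  π[v,e,x,w,g]((T ⋈[g=e] γ[v; MAX(b)→e]((S ∪ π[v,b](S))))) → 2

E1 and E2 produce the same multiset:
v | e | x | w | g
p | 7 | r | r | 7
t | 9 | p | r | 9

yes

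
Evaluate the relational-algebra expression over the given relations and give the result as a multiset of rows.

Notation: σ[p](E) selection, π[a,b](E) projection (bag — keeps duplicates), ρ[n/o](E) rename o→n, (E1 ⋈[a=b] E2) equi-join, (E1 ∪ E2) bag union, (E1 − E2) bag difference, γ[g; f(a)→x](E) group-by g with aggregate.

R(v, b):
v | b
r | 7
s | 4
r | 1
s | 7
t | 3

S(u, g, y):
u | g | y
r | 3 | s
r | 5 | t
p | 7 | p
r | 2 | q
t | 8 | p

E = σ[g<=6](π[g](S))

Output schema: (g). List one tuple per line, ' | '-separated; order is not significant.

Row counts bottom-up:
  S → 5
  π[g](S) → 5
  σ[g<=6](π[g](S)) → 3

== RESULT ==
g
2
3
5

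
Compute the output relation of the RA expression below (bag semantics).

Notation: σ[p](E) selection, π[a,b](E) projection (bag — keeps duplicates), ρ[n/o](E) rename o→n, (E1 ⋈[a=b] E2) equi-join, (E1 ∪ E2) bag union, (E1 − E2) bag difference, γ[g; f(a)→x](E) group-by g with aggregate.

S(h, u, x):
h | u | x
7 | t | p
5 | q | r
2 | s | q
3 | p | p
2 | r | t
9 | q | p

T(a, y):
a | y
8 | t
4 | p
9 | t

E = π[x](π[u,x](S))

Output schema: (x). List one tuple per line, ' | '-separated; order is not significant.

Subexpression sizes:
  S → 6
  π[u,x](S) → 6
  π[x](π[u,x](S)) → 6

== RESULT ==
x
p
p
p
q
r
t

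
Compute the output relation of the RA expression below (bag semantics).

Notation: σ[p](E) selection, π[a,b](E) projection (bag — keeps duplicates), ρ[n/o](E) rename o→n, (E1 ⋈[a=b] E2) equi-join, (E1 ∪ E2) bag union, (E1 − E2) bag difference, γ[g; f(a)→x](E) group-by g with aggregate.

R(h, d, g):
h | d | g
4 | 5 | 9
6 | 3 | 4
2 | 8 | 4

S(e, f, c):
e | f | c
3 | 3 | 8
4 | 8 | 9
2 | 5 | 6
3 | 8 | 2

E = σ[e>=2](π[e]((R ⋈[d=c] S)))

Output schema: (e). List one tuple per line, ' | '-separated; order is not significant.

Subexpression sizes:
  R → 3
  S → 4
  (R ⋈[d=c] S) → 1
  π[e]((R ⋈[d=c] S)) → 1
  σ[e>=2](π[e]((R ⋈[d=c] S))) → 1

== RESULT ==
e
3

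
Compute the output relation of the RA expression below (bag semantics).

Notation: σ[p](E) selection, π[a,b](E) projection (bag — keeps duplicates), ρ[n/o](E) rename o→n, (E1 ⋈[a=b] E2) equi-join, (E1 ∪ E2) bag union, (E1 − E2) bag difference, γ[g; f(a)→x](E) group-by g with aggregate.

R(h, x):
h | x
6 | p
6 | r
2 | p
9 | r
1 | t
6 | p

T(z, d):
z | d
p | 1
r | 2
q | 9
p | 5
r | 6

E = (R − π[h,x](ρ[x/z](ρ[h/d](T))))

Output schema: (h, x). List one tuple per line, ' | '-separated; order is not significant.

Row counts bottom-up:
  R → 6
  T → 5
  ρ[h/d](T) → 5
  ρ[x/z](ρ[h/d](T)) → 5
  π[h,x](ρ[x/z](ρ[h/d](T))) → 5
  (R − π[h,x](ρ[x/z](ρ[h/d](T)))) → 5

== RESULT ==
h | x
1 | t
2 | p
6 | p
6 | p
9 | r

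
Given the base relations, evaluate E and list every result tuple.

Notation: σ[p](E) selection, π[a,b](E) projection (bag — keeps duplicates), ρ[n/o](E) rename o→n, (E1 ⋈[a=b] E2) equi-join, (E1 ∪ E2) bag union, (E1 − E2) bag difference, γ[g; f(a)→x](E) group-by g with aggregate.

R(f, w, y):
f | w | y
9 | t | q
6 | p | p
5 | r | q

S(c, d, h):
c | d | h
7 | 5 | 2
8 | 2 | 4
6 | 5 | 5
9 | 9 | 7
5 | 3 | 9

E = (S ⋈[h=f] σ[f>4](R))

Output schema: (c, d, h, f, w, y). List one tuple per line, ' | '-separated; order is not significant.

Per-node cardinality:
  S → 5
  R → 3
  σ[f>4](R) → 3
  (S ⋈[h=f] σ[f>4](R)) → 2

== RESULT ==
c | d | h | f | w | y
5 | 3 | 9 | 9 | t | q
6 | 5 | 5 | 5 | r | q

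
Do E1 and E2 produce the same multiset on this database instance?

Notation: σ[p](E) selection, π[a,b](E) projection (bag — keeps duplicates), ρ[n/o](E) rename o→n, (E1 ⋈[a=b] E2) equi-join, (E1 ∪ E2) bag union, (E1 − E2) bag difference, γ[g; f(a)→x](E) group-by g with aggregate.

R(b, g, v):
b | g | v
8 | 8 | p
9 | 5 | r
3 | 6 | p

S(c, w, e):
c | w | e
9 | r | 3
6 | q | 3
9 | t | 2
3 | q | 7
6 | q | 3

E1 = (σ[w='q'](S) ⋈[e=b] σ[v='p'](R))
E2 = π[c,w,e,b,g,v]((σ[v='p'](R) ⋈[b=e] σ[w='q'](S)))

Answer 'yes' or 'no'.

E1 stepwise |·|:
  S → 5
  σ[w='q'](S) → 3
  R → 3
  σ[v='p'](R) → 2
  (σ[w='q'](S) ⋈[e=b] σ[v='p'](R)) → 2
E2 stepwise |·|:
  R → 3
  σ[v='p'](R) → 2
  S → 5
  σ[w='q'](S) → 3
  (σ[v='p'](R) ⋈[b=e] σ[w='q'](S)) → 2
  π[c,w,e,b,g,v]((σ[v='p'](R) ⋈[b=e] σ[w='q'](S))) → 2

E1 and E2 produce the same multiset:
c | w | e | b | g | v
6 | q | 3 | 3 | 6 | p
6 | q | 3 | 3 | 6 | p

yes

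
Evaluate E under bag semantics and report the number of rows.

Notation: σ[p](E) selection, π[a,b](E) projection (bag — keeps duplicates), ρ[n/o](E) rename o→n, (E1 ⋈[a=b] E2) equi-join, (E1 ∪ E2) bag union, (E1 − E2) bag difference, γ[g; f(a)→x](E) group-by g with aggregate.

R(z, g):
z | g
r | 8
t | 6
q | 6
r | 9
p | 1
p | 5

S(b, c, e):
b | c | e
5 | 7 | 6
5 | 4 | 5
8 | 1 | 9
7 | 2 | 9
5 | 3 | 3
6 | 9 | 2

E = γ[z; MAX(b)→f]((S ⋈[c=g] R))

Subexpression sizes:
  S → 6
  R → 6
  (S ⋈[c=g] R) → 2
  γ[z; MAX(b)→f]((S ⋈[c=g] R)) → 2

|E| = 2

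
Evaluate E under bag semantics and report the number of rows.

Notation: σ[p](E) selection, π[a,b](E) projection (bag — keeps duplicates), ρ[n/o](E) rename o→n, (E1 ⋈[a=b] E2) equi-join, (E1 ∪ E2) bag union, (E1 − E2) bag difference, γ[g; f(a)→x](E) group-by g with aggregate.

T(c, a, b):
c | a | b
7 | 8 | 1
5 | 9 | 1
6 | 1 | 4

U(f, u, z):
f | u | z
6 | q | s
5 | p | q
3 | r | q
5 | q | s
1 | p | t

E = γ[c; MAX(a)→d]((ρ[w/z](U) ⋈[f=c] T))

Subexpression sizes:
  U → 5
  ρ[w/z](U) → 5
  T → 3
  (ρ[w/z](U) ⋈[f=c] T) → 3
  γ[c; MAX(a)→d]((ρ[w/z](U) ⋈[f=c] T)) → 2

|E| = 2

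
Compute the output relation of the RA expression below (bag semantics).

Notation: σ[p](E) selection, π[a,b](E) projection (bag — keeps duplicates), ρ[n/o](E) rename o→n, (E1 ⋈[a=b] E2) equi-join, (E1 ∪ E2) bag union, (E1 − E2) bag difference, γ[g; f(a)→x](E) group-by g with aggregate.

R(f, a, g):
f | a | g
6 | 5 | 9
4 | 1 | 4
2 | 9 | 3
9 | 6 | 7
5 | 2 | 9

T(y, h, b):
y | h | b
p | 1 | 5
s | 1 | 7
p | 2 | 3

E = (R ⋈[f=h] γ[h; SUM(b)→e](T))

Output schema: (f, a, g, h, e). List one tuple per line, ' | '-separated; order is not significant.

Row counts bottom-up:
  R → 5
  T → 3
  γ[h; SUM(b)→e](T) → 2
  (R ⋈[f=h] γ[h; SUM(b)→e](T)) → 1

== RESULT ==
f | a | g | h | e
2 | 9 | 3 | 2 | 3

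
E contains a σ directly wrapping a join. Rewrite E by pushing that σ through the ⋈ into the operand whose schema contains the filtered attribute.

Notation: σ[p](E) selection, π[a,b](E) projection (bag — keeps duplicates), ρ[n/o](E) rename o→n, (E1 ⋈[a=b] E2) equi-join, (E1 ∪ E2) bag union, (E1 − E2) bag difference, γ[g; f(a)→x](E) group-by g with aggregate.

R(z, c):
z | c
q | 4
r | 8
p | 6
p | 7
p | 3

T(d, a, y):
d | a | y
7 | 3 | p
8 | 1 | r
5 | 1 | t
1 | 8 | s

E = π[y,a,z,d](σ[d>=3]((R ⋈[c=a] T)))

σ filters on d, owned by the right side.
E' = π[y,a,z,d]((R ⋈[c=a] σ[d>=3](T)))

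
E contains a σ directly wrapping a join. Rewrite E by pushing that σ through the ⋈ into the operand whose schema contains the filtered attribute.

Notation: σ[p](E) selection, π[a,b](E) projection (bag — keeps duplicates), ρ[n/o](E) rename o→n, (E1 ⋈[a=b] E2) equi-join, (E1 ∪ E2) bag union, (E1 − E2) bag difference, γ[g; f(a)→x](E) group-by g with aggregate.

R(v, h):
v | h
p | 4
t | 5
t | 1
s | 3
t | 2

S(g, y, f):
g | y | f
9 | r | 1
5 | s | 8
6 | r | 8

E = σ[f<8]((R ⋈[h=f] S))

σ filters on f, owned by the right side.
E' = (R ⋈[h=f] σ[f<8](S))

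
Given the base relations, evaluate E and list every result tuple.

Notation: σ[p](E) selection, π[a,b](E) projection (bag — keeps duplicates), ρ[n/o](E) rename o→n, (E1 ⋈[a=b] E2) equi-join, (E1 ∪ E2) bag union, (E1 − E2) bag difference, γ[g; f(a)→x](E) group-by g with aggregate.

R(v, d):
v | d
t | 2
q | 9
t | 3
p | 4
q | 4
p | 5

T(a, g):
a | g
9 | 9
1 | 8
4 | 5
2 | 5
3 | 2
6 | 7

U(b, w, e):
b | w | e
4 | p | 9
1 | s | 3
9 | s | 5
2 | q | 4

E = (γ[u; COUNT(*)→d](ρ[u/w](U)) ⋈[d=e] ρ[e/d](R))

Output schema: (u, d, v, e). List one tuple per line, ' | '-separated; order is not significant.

Subexpression sizes:
  U → 4
  ρ[u/w](U) → 4
  γ[u; COUNT(*)→d](ρ[u/w](U)) → 3
  R → 6
  ρ[e/d](R) → 6
  (γ[u; COUNT(*)→d](ρ[u/w](U)) ⋈[d=e] ρ[e/d](R)) → 1

== RESULT ==
u | d | v | e
s | 2 | t | 2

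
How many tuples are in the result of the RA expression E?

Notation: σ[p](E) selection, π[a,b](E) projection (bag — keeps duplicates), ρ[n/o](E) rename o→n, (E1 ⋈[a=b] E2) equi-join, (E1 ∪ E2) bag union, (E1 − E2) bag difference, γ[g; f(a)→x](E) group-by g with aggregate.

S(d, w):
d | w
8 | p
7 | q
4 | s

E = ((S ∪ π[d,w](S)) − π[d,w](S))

Subexpression sizes:
  S → 3
  S → 3
  π[d,w](S) → 3
  (S ∪ π[d,w](S)) → 6
  S → 3
  π[d,w](S) → 3
  ((S ∪ π[d,w](S)) − π[d,w](S)) → 3

|E| = 3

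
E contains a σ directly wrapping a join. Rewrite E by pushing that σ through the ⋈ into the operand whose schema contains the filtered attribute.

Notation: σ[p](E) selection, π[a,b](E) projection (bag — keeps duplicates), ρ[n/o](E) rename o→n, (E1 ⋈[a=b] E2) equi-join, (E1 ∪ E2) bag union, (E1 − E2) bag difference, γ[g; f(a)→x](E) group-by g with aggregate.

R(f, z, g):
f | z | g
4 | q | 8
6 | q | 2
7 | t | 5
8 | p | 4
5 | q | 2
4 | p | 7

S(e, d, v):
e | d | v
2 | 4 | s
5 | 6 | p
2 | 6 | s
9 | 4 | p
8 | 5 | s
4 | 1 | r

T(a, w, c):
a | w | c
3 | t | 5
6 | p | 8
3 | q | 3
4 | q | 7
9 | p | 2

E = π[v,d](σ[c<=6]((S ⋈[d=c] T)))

σ filters on c, owned by the right side.
E' = π[v,d]((S ⋈[d=c] σ[c<=6](T)))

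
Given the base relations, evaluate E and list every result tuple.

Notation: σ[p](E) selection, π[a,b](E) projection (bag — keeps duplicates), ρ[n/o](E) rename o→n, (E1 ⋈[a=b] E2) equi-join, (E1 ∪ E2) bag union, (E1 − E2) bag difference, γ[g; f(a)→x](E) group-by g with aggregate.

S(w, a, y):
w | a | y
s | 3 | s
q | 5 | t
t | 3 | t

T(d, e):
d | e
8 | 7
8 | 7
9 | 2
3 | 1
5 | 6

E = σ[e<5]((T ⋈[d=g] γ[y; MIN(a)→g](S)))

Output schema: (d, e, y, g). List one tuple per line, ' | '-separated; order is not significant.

Subexpression sizes:
  T → 5
  S → 3
  γ[y; MIN(a)→g](S) → 2
  (T ⋈[d=g] γ[y; MIN(a)→g](S)) → 2
  σ[e<5]((T ⋈[d=g] γ[y; MIN(a)→g](S))) → 2

== RESULT ==
d | e | y | g
3 | 1 | s | 3
3 | 1 | t | 3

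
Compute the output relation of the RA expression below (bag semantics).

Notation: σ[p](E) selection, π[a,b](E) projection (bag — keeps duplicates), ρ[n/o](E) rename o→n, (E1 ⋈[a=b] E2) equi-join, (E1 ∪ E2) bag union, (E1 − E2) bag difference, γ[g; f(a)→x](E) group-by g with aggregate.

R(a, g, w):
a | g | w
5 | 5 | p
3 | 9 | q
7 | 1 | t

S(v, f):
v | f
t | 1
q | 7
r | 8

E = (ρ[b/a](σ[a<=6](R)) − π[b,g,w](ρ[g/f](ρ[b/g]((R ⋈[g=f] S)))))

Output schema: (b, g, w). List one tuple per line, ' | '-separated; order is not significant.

Stepwise |·|:
  R → 3
  σ[a<=6](R) → 2
  ρ[b/a](σ[a<=6](R)) → 2
  R → 3
  S → 3
  (R ⋈[g=f] S) → 1
  ρ[b/g]((R ⋈[g=f] S)) → 1
  ρ[g/f](ρ[b/g]((R ⋈[g=f] S))) → 1
  π[b,g,w](ρ[g/f](ρ[b/g]((R ⋈[g=f] S)))) → 1
  (ρ[b/a](σ[a<=6](R)) − π[b,g,w](ρ[g/f](ρ[b/g]((R ⋈[g=f] S))))) → 2

== RESULT ==
b | g | w
3 | 9 | q
5 | 5 | p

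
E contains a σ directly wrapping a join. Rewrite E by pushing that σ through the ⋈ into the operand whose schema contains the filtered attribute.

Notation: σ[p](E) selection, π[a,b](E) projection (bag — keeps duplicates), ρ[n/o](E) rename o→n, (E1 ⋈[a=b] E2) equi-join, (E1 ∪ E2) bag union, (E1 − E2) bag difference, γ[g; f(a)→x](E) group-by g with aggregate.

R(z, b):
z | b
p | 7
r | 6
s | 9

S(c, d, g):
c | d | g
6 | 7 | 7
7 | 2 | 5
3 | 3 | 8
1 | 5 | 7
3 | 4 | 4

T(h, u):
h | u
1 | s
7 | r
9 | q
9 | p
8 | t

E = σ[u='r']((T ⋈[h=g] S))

σ filters on u, owned by the left side.
E' = (σ[u='r'](T) ⋈[h=g] S)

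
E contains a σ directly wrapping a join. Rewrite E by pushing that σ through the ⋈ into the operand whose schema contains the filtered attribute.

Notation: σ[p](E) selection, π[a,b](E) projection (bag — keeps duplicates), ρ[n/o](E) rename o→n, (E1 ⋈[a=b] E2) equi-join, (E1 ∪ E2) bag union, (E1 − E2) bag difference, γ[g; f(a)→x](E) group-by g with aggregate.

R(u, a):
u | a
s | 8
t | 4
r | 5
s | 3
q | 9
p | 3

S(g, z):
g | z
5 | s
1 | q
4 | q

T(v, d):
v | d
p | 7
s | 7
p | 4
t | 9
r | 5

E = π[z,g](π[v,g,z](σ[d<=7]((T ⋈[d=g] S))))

σ filters on d, owned by the left side.
E' = π[z,g](π[v,g,z]((σ[d<=7](T) ⋈[d=g] S)))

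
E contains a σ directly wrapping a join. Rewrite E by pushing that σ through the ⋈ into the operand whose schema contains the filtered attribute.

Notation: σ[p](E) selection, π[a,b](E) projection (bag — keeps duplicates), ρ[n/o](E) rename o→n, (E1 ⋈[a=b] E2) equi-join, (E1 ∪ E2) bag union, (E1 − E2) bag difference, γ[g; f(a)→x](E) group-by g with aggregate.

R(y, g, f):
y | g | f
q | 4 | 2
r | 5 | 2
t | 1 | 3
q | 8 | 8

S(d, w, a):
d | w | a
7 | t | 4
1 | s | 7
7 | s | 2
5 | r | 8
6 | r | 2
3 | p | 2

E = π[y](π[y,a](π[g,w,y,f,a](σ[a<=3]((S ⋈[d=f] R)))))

σ filters on a, owned by the left side.
E' = π[y](π[y,a](π[g,w,y,f,a]((σ[a<=3](S) ⋈[d=f] R))))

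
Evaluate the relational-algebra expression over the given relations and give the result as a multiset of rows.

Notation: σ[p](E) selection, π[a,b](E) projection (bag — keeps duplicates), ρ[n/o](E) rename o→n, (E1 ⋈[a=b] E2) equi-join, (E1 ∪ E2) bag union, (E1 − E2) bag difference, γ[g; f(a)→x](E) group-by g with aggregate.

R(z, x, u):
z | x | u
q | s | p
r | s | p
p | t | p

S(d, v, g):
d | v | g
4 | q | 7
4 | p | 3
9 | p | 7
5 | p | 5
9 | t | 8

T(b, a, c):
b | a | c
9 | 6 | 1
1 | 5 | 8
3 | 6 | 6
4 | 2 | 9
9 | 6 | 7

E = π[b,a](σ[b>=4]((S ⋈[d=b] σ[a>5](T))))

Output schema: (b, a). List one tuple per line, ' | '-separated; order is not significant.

Row counts bottom-up:
  S → 5
  T → 5
  σ[a>5](T) → 3
  (S ⋈[d=b] σ[a>5](T)) → 4
  σ[b>=4]((S ⋈[d=b] σ[a>5](T))) → 4
  π[b,a](σ[b>=4]((S ⋈[d=b] σ[a>5](T)))) → 4

== RESULT ==
b | a
9 | 6
9 | 6
9 | 6
9 | 6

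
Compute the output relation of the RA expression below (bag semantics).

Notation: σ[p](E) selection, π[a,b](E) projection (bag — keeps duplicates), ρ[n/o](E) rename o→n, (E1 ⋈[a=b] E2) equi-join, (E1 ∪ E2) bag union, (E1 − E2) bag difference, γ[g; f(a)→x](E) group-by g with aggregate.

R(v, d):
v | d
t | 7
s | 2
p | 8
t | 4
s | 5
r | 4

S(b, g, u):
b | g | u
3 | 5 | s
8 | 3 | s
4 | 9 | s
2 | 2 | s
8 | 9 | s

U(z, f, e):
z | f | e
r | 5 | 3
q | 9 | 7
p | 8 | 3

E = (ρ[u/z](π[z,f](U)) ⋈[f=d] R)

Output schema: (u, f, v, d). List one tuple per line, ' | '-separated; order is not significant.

Per-node cardinality:
  U → 3
  π[z,f](U) → 3
  ρ[u/z](π[z,f](U)) → 3
  R → 6
  (ρ[u/z](π[z,f](U)) ⋈[f=d] R) → 2

== RESULT ==
u | f | v | d
p | 8 | p | 8
r | 5 | s | 5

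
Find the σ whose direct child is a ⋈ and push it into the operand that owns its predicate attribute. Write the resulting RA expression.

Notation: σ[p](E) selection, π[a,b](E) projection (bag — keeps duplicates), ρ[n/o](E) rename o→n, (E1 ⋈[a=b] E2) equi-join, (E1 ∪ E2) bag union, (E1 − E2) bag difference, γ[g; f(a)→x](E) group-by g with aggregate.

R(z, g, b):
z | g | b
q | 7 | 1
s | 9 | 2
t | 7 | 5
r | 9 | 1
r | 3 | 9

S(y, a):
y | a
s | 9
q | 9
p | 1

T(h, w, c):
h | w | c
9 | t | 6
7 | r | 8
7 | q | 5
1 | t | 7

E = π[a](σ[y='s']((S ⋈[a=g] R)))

σ filters on y, owned by the left side.
E' = π[a]((σ[y='s'](S) ⋈[a=g] R))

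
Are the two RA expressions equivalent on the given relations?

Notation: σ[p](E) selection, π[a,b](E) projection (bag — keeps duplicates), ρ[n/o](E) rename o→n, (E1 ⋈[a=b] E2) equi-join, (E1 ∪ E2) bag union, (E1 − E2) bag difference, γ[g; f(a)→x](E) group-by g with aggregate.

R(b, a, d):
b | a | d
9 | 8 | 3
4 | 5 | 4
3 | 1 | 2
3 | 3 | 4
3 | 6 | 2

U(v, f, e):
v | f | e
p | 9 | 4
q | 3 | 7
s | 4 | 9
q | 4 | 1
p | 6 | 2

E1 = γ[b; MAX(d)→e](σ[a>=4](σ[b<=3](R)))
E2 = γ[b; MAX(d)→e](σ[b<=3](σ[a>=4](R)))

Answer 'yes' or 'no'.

E1 stepwise |·|:
  R → 5
  σ[b<=3](R) → 3
  σ[a>=4](σ[b<=3](R)) → 1
  γ[b; MAX(d)→e](σ[a>=4](σ[b<=3](R))) → 1
E2 stepwise |·|:
  R → 5
  σ[a>=4](R) → 3
  σ[b<=3](σ[a>=4](R)) → 1
  γ[b; MAX(d)→e](σ[b<=3](σ[a>=4](R))) → 1

E1 and E2 produce the same multiset:
b | e
3 | 2

yes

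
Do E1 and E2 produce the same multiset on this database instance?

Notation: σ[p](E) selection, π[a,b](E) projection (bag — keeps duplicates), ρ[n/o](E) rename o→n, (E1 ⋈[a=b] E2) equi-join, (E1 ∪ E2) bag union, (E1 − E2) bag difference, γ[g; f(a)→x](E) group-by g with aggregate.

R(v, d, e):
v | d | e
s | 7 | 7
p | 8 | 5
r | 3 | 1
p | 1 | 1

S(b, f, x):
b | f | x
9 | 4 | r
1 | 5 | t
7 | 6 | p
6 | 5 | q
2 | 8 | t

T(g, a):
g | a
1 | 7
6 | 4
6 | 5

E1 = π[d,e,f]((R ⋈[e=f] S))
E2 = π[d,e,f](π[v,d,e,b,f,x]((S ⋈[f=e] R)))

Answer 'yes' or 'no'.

E1 row counts bottom-up:
  R → 4
  S → 5
  (R ⋈[e=f] S) → 2
  π[d,e,f]((R ⋈[e=f] S)) → 2
E2 row counts bottom-up:
  S → 5
  R → 4
  (S ⋈[f=e] R) → 2
  π[v,d,e,b,f,x]((S ⋈[f=e] R)) → 2
  π[d,e,f](π[v,d,e,b,f,x]((S ⋈[f=e] R))) → 2

E1 and E2 produce the same multiset:
d | e | f
8 | 5 | 5
8 | 5 | 5

yes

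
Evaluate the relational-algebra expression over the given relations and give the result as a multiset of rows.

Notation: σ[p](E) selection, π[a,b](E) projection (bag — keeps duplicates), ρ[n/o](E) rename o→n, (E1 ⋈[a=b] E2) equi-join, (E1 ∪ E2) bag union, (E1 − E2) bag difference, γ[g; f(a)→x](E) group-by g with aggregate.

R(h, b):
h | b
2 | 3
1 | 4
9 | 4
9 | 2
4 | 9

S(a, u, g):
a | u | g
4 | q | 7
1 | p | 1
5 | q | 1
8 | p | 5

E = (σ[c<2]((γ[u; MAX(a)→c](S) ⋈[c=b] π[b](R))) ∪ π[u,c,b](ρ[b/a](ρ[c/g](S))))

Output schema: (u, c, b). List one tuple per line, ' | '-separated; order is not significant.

Per-node cardinality:
  S → 4
  γ[u; MAX(a)→c](S) → 2
  R → 5
  π[b](R) → 5
  (γ[u; MAX(a)→c](S) ⋈[c=b] π[b](R)) → 0
  σ[c<2]((γ[u; MAX(a)→c](S) ⋈[c=b] π[b](R))) → 0
  S → 4
  ρ[c/g](S) → 4
  ρ[b/a](ρ[c/g](S)) → 4
  π[u,c,b](ρ[b/a](ρ[c/g](S))) → 4
  (σ[c<2]((γ[u; MAX(a)→c](S) ⋈[c=b] π[b](R))) ∪ π[u,c,b](ρ[b/a](ρ[c/g](S)))) → 4

== RESULT ==
u | c | b
p | 1 | 1
p | 5 | 8
q | 1 | 5
q | 7 | 4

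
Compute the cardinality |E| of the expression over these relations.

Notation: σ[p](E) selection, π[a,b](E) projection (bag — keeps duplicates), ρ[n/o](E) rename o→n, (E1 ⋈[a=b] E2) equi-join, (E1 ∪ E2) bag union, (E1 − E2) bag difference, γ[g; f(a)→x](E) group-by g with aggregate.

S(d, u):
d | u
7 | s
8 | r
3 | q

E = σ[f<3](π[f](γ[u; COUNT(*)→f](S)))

Row counts bottom-up:
  S → 3
  γ[u; COUNT(*)→f](S) → 3
  π[f](γ[u; COUNT(*)→f](S)) → 3
  σ[f<3](π[f](γ[u; COUNT(*)→f](S))) → 3

|E| = 3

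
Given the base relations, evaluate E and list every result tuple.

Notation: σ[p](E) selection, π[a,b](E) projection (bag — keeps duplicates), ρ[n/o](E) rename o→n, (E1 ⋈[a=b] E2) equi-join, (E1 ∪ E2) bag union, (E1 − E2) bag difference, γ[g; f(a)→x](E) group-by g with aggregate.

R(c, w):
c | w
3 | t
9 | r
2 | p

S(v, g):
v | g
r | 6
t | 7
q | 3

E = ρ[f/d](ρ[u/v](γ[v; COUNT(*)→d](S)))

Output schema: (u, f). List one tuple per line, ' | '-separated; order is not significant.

Stepwise |·|:
  S → 3
  γ[v; COUNT(*)→d](S) → 3
  ρ[u/v](γ[v; COUNT(*)→d](S)) → 3
  ρ[f/d](ρ[u/v](γ[v; COUNT(*)→d](S))) → 3

== RESULT ==
u | f
q | 1
r | 1
t | 1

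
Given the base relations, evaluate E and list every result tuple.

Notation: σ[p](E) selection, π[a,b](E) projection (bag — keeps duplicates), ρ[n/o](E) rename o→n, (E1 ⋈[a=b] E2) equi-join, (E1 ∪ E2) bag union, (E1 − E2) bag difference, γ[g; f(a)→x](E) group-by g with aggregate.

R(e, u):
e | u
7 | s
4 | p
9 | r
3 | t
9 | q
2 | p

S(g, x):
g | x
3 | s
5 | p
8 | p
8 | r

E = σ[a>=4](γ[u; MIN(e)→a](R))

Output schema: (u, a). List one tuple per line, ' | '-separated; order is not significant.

Stepwise |·|:
  R → 6
  γ[u; MIN(e)→a](R) → 5
  σ[a>=4](γ[u; MIN(e)→a](R)) → 3

== RESULT ==
u | a
q | 9
r | 9
s | 7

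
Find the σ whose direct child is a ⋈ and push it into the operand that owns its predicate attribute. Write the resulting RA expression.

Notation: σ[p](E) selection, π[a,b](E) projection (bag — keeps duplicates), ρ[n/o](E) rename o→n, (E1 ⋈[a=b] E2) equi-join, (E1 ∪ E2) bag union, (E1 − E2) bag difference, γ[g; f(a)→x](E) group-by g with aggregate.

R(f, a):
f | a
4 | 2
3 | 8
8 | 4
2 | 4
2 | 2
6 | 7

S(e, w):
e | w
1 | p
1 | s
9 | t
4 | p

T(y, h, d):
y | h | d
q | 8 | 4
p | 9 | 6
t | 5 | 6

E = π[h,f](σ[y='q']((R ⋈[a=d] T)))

σ filters on y, owned by the right side.
E' = π[h,f]((R ⋈[a=d] σ[y='q'](T)))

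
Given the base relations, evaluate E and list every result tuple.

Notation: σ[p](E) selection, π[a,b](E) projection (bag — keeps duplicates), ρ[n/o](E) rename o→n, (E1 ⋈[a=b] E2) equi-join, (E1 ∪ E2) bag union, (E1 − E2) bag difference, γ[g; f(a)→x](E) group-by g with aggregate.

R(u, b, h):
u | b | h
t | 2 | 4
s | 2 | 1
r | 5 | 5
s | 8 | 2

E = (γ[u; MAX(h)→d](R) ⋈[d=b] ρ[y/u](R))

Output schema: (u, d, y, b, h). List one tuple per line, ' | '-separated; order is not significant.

Subexpression sizes:
  R → 4
  γ[u; MAX(h)→d](R) → 3
  R → 4
  ρ[y/u](R) → 4
  (γ[u; MAX(h)→d](R) ⋈[d=b] ρ[y/u](R)) → 3

== RESULT ==
u | d | y | b | h
r | 5 | r | 5 | 5
s | 2 | s | 2 | 1
s | 2 | t | 2 | 4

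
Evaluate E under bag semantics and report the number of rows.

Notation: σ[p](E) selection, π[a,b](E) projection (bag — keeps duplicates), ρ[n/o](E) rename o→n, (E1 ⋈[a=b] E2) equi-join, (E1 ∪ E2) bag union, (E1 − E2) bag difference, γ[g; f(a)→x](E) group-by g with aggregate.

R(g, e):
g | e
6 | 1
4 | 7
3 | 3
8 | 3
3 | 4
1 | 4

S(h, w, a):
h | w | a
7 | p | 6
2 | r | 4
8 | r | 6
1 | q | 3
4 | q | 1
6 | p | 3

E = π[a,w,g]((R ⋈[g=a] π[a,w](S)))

Per-node cardinality:
  R → 6
  S → 6
  π[a,w](S) → 6
  (R ⋈[g=a] π[a,w](S)) → 8
  π[a,w,g]((R ⋈[g=a] π[a,w](S))) → 8

|E| = 8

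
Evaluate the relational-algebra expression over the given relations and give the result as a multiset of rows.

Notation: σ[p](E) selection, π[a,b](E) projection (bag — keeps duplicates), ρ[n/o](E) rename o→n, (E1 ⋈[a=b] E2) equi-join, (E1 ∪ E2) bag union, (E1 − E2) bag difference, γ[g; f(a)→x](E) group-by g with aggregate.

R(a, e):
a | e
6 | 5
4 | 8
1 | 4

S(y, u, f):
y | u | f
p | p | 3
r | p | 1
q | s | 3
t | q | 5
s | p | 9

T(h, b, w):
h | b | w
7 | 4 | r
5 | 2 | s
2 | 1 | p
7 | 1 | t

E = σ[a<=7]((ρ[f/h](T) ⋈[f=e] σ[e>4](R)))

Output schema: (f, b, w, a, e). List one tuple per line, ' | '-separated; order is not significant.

Stepwise |·|:
  T → 4
  ρ[f/h](T) → 4
  R → 3
  σ[e>4](R) → 2
  (ρ[f/h](T) ⋈[f=e] σ[e>4](R)) → 1
  σ[a<=7]((ρ[f/h](T) ⋈[f=e] σ[e>4](R))) → 1

== RESULT ==
f | b | w | a | e
5 | 2 | s | 6 | 5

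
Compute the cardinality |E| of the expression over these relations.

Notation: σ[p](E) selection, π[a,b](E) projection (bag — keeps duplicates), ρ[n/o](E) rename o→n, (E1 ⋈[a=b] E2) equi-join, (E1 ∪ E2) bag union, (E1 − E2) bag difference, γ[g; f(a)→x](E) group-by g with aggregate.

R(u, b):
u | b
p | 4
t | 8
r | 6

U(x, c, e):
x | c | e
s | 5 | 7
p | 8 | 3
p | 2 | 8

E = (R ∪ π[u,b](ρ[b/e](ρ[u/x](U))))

Per-node cardinality:
  R → 3
  U → 3
  ρ[u/x](U) → 3
  ρ[b/e](ρ[u/x](U)) → 3
  π[u,b](ρ[b/e](ρ[u/x](U))) → 3
  (R ∪ π[u,b](ρ[b/e](ρ[u/x](U)))) → 6

|E| = 6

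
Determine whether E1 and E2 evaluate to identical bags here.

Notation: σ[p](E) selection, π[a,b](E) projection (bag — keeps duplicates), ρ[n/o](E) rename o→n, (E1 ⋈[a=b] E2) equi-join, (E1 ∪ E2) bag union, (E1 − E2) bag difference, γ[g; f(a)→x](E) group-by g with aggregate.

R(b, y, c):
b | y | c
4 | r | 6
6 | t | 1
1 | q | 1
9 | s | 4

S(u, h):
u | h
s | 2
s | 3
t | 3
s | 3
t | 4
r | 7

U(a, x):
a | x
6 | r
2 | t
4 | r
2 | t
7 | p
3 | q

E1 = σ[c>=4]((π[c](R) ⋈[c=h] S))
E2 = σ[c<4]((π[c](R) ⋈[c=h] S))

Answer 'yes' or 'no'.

E1 subexpression sizes:
  R → 4
  π[c](R) → 4
  S → 6
  (π[c](R) ⋈[c=h] S) → 1
  σ[c>=4]((π[c](R) ⋈[c=h] S)) → 1
E2 subexpression sizes:
  R → 4
  π[c](R) → 4
  S → 6
  (π[c](R) ⋈[c=h] S) → 1
  σ[c<4]((π[c](R) ⋈[c=h] S)) → 0

E1 result:
c | u | h
4 | t | 4
E2 result:
c | u | h
(0 rows)
Witness: (4, 't', 4) appears 1× in E1 but 0× in E2.

no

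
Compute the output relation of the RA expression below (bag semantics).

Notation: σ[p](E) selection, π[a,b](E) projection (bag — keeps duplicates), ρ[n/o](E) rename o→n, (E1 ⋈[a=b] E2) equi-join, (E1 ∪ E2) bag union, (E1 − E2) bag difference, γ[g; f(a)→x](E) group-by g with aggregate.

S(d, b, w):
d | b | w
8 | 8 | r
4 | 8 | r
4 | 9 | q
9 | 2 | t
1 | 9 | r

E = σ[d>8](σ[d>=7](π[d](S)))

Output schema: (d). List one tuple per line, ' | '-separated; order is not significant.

Per-node cardinality:
  S → 5
  π[d](S) → 5
  σ[d>=7](π[d](S)) → 2
  σ[d>8](σ[d>=7](π[d](S))) → 1

== RESULT ==
d
9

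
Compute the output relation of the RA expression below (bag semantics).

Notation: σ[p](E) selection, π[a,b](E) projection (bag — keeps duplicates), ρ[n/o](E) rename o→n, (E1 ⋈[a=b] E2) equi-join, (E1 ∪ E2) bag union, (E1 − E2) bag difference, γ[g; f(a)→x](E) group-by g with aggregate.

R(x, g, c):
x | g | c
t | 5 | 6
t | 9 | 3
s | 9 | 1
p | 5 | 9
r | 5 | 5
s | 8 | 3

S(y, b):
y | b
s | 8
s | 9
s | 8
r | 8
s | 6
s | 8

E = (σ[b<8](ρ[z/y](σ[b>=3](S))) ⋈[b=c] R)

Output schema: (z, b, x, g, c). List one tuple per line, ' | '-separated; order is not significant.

Stepwise |·|:
  S → 6
  σ[b>=3](S) → 6
  ρ[z/y](σ[b>=3](S)) → 6
  σ[b<8](ρ[z/y](σ[b>=3](S))) → 1
  R → 6
  (σ[b<8](ρ[z/y](σ[b>=3](S))) ⋈[b=c] R) → 1

== RESULT ==
z | b | x | g | c
s | 6 | t | 5 | 6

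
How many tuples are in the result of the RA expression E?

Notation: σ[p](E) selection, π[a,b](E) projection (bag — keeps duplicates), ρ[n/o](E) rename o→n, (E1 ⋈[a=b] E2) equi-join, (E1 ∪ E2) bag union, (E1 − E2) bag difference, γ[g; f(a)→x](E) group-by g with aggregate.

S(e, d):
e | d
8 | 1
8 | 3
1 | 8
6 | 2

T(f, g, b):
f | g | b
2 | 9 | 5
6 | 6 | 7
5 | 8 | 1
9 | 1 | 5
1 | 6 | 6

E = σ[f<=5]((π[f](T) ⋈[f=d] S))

Stepwise |·|:
  T → 5
  π[f](T) → 5
  S → 4
  (π[f](T) ⋈[f=d] S) → 2
  σ[f<=5]((π[f](T) ⋈[f=d] S)) → 2

|E| = 2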